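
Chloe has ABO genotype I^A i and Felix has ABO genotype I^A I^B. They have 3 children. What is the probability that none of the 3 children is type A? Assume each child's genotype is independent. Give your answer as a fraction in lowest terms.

1/8

ABO cross I^A i × I^A I^B → 1/2 A, 1/4 B, 1/4 AB.
So P(type A) = 1/2 per child.
P(not type A) = 1/2 for one child; (1/2)^3 = 1/8.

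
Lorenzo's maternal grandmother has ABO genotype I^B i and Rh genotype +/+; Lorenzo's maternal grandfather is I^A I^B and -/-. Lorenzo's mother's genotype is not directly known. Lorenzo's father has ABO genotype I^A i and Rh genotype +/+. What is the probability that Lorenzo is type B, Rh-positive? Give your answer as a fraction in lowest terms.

1/4

Lorenzo's mother's ABO genotype from I^B i × I^A I^B: 1/4 I^A I^B, 1/4 I^A i, 1/4 I^B I^B, 1/4 I^B i.
Crossing each possibility with the father I^A i and summing P(type B): 1/4·1/4 + 1/4·0 + 1/4·1/2 + 1/4·1/4 = 1/4.
Similarly for Rh via the mother's Rh distribution: P(Rh+) = 1.
Independent loci: 1/4 × 1 = 1/4.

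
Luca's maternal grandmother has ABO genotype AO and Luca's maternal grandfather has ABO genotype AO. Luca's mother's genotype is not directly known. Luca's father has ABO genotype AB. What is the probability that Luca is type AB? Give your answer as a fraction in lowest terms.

1/4

Luca's mother's ABO genotype from AO × AO: 1/4 AA, 1/2 AO, 1/4 OO.
Crossing each possibility with the father AB and summing P(type AB): 1/4·1/2 + 1/2·1/4 + 1/4·0 = 1/4.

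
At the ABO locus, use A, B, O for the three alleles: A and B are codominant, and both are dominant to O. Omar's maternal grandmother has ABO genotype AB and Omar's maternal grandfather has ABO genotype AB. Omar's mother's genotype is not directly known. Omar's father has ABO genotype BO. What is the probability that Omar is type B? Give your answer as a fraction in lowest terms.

1/2

Omar's mother's ABO genotype from AB × AB: 1/4 AA, 1/2 AB, 1/4 BB.
Crossing each possibility with the father BO and summing P(type B): 1/4·0 + 1/2·1/2 + 1/4·1 = 1/2.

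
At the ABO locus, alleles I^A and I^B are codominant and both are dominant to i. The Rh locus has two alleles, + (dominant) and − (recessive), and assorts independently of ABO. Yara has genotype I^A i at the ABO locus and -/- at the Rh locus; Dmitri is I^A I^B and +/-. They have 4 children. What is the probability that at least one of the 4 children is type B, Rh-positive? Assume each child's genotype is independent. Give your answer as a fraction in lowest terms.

ABO cross I^A i × I^A I^B → 1/2 A, 1/4 B, 1/4 AB.
Rh cross -/- × +/- → 1/2 Rh+, 1/2 Rh-; so P(type B, Rh-positive) = 1/4 × 1/2 = 1/8 per child.
P(none) = (7/8)^4 = 2401/4096; P(at least one) = 1 − 2401/4096 = 1695/4096.

1695/4096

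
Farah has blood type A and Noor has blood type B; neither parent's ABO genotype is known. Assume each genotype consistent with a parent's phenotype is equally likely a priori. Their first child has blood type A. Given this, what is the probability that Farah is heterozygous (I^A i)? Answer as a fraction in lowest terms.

1/3

Possible genotypes: Farah ∈ {I^A I^A, I^A i}; Noor ∈ {I^B I^B, I^B i}.
Weight each parental genotype pair by prior × P(type-A child):
  I^A I^A × I^B i: posterior weight 2/3.
  I^A i × I^B i: posterior weight 1/3.
Sum the posterior weight over pairs where Farah is I^A i: 1/3.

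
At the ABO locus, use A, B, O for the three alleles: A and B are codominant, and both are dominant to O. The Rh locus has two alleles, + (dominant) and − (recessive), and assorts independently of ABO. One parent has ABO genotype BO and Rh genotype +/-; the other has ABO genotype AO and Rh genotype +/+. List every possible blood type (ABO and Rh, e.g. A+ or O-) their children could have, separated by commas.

Gametes from BO × AO give offspring ABO genotypes AB, AO, BO, OO, i.e. phenotypes O, A, B, AB.
Rh cross +/- × +/+ → phenotypes Rh+.
Combining independently: O+, A+, B+, AB+.

O+, A+, B+, AB+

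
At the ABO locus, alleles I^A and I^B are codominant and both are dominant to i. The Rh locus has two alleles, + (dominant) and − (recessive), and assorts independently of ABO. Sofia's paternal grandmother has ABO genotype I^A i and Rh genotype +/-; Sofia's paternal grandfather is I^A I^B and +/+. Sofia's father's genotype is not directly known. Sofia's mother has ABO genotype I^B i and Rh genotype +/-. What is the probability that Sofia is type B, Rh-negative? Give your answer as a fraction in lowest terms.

3/64

Sofia's father's ABO genotype from I^A i × I^A I^B: 1/4 I^A I^A, 1/4 I^A I^B, 1/4 I^A i, 1/4 I^B i.
Crossing each possibility with the mother I^B i and summing P(type B): 1/4·0 + 1/4·1/2 + 1/4·1/4 + 1/4·3/4 = 3/8.
Similarly for Rh via the father's Rh distribution: P(Rh-) = 1/8.
Independent loci: 3/8 × 1/8 = 3/64.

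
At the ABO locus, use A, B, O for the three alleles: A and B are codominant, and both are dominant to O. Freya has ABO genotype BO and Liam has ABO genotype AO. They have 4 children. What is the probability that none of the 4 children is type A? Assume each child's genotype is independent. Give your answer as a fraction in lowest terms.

81/256

ABO cross BO × AO → 1/4 O, 1/4 A, 1/4 B, 1/4 AB.
So P(type A) = 1/4 per child.
P(not type A) = 3/4 for one child; (3/4)^4 = 81/256.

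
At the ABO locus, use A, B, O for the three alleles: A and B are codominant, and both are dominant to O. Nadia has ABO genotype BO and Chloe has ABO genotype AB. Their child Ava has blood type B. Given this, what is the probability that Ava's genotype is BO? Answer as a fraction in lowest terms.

Cross BO × AB → 1/4 AB, 1/4 AO, 1/4 BB, 1/4 BO.
Type-B genotypes among offspring: BB (1/4), BO (1/4); total 1/2.
P(BO | type B) = (1/4) / (1/2) = 1/2.

1/2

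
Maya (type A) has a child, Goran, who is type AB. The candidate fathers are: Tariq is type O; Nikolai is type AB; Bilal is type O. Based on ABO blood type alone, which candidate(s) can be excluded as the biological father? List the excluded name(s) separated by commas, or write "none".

A candidate is excluded only if no genotype consistent with his phenotype could produce a type AB child with a type A mother.
Tariq (type O): no genotype consistent with that phenotype can produce a type-AB child with a type-A mother.
Bilal (type O): no genotype consistent with that phenotype can produce a type-AB child with a type-A mother.

Tariq, Bilal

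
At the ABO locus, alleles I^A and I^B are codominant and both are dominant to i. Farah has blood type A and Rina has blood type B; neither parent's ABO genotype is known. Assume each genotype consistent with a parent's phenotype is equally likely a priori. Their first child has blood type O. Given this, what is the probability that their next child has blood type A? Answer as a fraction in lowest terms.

Possible genotypes: Farah ∈ {I^A I^A, I^A i}; Rina ∈ {I^B I^B, I^B i}.
Weight each parental genotype pair by prior × P(type-O child):
  I^A i × I^B i: posterior weight 1; P(next child type A) = 1/4.
Weighted sum = 1/4.

1/4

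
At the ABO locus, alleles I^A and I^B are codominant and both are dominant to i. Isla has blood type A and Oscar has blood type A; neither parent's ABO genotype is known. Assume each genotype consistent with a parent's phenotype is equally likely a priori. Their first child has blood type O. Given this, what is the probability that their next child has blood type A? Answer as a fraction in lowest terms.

Possible genotypes: Isla ∈ {I^A I^A, I^A i}; Oscar ∈ {I^A I^A, I^A i}.
Weight each parental genotype pair by prior × P(type-O child):
  I^A i × I^A i: posterior weight 1; P(next child type A) = 3/4.
Weighted sum = 3/4.

3/4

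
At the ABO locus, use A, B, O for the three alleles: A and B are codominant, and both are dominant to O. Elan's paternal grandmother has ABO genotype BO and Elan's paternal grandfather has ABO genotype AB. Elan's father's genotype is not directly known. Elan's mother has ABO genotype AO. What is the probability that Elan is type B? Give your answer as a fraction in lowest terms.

Elan's father's ABO genotype from BO × AB: 1/4 AB, 1/4 AO, 1/4 BB, 1/4 BO.
Crossing each possibility with the mother AO and summing P(type B): 1/4·1/4 + 1/4·0 + 1/4·1/2 + 1/4·1/4 = 1/4.

1/4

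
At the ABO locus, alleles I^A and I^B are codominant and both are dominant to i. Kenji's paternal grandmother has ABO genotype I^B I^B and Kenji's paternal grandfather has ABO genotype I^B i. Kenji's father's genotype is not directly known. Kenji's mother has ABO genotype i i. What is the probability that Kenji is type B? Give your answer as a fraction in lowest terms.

3/4

Kenji's father's ABO genotype from I^B I^B × I^B i: 1/2 I^B I^B, 1/2 I^B i.
Crossing each possibility with the mother i i and summing P(type B): 1/2·1 + 1/2·1/2 = 3/4.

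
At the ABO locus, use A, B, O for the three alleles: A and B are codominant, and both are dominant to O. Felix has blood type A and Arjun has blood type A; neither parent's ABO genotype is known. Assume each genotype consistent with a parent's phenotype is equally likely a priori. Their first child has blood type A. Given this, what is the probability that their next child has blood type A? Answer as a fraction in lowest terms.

Possible genotypes: Felix ∈ {AA, AO}; Arjun ∈ {AA, AO}.
Weight each parental genotype pair by prior × P(type-A child):
  AA × AA: posterior weight 4/15; P(next child type A) = 1.
  AA × AO: posterior weight 4/15; P(next child type A) = 1.
  AO × AA: posterior weight 4/15; P(next child type A) = 1.
  AO × AO: posterior weight 1/5; P(next child type A) = 3/4.
Weighted sum = 19/20.

19/20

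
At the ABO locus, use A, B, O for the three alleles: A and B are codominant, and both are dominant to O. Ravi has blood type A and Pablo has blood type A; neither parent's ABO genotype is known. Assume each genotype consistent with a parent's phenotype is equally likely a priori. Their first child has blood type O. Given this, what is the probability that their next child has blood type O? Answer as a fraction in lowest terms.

Possible genotypes: Ravi ∈ {AA, AO}; Pablo ∈ {AA, AO}.
Weight each parental genotype pair by prior × P(type-O child):
  AO × AO: posterior weight 1; P(next child type O) = 1/4.
Weighted sum = 1/4.

1/4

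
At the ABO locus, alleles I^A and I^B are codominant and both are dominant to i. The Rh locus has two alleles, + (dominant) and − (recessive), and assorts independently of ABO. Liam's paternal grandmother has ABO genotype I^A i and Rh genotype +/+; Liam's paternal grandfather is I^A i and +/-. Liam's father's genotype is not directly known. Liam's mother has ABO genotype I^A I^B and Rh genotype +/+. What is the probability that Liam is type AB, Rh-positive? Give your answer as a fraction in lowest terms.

1/4

Liam's father's ABO genotype from I^A i × I^A i: 1/4 I^A I^A, 1/2 I^A i, 1/4 i i.
Crossing each possibility with the mother I^A I^B and summing P(type AB): 1/4·1/2 + 1/2·1/4 + 1/4·0 = 1/4.
Similarly for Rh via the father's Rh distribution: P(Rh+) = 1.
Independent loci: 1/4 × 1 = 1/4.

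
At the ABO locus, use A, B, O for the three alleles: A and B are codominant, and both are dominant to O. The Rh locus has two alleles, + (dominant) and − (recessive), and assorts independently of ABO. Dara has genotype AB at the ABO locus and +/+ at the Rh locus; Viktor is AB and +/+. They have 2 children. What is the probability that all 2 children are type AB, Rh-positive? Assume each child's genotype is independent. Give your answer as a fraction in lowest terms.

1/4

ABO cross AB × AB → 1/4 A, 1/4 B, 1/2 AB.
Rh cross +/+ × +/+ → 1 Rh+; so P(type AB, Rh-positive) = 1/2 × 1 = 1/2 per child.
All 2 independent: (1/2)^2 = 1/4.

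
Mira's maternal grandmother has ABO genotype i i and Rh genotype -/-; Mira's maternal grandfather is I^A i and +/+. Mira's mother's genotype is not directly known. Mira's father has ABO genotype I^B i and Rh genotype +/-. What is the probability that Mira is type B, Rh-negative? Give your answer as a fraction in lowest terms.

Mira's mother's ABO genotype from i i × I^A i: 1/2 I^A i, 1/2 i i.
Crossing each possibility with the father I^B i and summing P(type B): 1/2·1/4 + 1/2·1/2 = 3/8.
Similarly for Rh via the mother's Rh distribution: P(Rh-) = 1/4.
Independent loci: 3/8 × 1/4 = 3/32.

3/32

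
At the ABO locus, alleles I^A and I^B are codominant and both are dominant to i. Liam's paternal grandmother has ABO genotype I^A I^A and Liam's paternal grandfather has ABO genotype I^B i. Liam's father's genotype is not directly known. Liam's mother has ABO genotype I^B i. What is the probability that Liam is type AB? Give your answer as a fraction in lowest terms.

1/4

Liam's father's ABO genotype from I^A I^A × I^B i: 1/2 I^A I^B, 1/2 I^A i.
Crossing each possibility with the mother I^B i and summing P(type AB): 1/2·1/4 + 1/2·1/4 = 1/4.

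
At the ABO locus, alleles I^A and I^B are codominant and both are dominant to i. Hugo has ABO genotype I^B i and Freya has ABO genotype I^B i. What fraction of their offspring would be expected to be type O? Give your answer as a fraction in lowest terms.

ABO cross I^B i × I^B i → offspring phenotypes: 1/4 O, 3/4 B.
So P(type O) = 1/4.

1/4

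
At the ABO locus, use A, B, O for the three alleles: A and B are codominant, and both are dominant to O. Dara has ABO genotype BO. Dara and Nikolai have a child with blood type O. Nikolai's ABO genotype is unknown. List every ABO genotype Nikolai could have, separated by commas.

For each candidate genotype of Nikolai, check whether crossing it with BO can produce every observed child phenotype.
  AA → possible child types {A, AB} ✗
  AB → possible child types {A, B, AB} ✗
  AO → possible child types {O, A, B, AB} ✓
  BB → possible child types {B} ✗
  BO → possible child types {O, B} ✓
  OO → possible child types {O, B} ✓

AO, BO, OO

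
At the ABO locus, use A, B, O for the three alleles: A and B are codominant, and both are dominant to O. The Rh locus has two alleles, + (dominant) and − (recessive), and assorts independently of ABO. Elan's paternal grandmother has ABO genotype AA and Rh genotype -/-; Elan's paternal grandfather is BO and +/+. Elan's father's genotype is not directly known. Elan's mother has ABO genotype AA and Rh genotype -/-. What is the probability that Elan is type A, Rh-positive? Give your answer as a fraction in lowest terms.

3/8

Elan's father's ABO genotype from AA × BO: 1/2 AB, 1/2 AO.
Crossing each possibility with the mother AA and summing P(type A): 1/2·1/2 + 1/2·1 = 3/4.
Similarly for Rh via the father's Rh distribution: P(Rh+) = 1/2.
Independent loci: 3/4 × 1/2 = 3/8.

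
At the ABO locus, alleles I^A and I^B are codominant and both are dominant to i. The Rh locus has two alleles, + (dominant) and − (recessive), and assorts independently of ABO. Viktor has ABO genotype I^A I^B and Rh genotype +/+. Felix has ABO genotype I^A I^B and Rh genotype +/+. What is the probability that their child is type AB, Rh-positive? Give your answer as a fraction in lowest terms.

ABO cross I^A I^B × I^A I^B → offspring phenotypes: 1/4 A, 1/4 B, 1/2 AB.
Rh cross +/+ × +/+ → 1 Rh+.
Independent loci: P(type AB, Rh-positive) = 1/2 × 1 = 1/2.

1/2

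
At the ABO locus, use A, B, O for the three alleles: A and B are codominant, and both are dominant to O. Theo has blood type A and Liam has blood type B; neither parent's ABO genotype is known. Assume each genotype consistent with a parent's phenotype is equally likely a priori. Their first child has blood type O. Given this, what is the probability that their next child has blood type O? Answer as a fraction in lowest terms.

1/4

Possible genotypes: Theo ∈ {AA, AO}; Liam ∈ {BB, BO}.
Weight each parental genotype pair by prior × P(type-O child):
  AO × BO: posterior weight 1; P(next child type O) = 1/4.
Weighted sum = 1/4.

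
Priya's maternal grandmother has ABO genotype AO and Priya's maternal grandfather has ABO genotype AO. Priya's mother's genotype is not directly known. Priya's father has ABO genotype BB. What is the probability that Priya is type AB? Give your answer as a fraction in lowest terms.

Priya's mother's ABO genotype from AO × AO: 1/4 AA, 1/2 AO, 1/4 OO.
Crossing each possibility with the father BB and summing P(type AB): 1/4·1 + 1/2·1/2 + 1/4·0 = 1/2.

1/2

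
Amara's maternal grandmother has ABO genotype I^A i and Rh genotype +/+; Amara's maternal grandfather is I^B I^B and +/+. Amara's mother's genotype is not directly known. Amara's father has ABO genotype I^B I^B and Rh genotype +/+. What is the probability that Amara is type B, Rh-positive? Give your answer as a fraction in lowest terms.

3/4

Amara's mother's ABO genotype from I^A i × I^B I^B: 1/2 I^A I^B, 1/2 I^B i.
Crossing each possibility with the father I^B I^B and summing P(type B): 1/2·1/2 + 1/2·1 = 3/4.
Similarly for Rh via the mother's Rh distribution: P(Rh+) = 1.
Independent loci: 3/4 × 1 = 3/4.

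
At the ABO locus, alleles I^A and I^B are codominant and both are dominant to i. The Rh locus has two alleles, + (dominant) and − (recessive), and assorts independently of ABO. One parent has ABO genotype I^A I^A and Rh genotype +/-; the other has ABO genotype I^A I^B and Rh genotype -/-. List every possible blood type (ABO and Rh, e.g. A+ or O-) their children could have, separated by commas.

A+, A-, AB+, AB-

Gametes from I^A I^A × I^A I^B give offspring ABO genotypes I^A I^A, I^A I^B, i.e. phenotypes A, AB.
Rh cross +/- × -/- → phenotypes Rh+, Rh-.
Combining independently: A+, A-, AB+, AB-.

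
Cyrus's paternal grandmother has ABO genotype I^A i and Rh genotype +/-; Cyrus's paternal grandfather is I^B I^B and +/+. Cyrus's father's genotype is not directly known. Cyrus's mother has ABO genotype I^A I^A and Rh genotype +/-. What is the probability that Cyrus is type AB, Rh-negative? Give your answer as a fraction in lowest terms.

Cyrus's father's ABO genotype from I^A i × I^B I^B: 1/2 I^A I^B, 1/2 I^B i.
Crossing each possibility with the mother I^A I^A and summing P(type AB): 1/2·1/2 + 1/2·1/2 = 1/2.
Similarly for Rh via the father's Rh distribution: P(Rh-) = 1/8.
Independent loci: 1/2 × 1/8 = 1/16.

1/16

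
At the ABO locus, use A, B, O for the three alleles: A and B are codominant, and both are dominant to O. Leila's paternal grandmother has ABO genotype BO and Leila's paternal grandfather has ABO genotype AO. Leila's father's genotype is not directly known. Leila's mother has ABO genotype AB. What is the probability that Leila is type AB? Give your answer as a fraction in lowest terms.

Leila's father's ABO genotype from BO × AO: 1/4 AB, 1/4 AO, 1/4 BO, 1/4 OO.
Crossing each possibility with the mother AB and summing P(type AB): 1/4·1/2 + 1/4·1/4 + 1/4·1/4 + 1/4·0 = 1/4.

1/4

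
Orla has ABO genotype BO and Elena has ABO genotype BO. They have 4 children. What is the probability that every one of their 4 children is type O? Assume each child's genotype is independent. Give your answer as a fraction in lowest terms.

ABO cross BO × BO → 1/4 O, 3/4 B.
So P(type O) = 1/4 per child.
All 4 independent: (1/4)^4 = 1/256.

1/256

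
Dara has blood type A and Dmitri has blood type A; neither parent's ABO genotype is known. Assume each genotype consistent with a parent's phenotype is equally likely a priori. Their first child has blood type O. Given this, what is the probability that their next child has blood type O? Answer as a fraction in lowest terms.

1/4

Possible genotypes: Dara ∈ {AA, AO}; Dmitri ∈ {AA, AO}.
Weight each parental genotype pair by prior × P(type-O child):
  AO × AO: posterior weight 1; P(next child type O) = 1/4.
Weighted sum = 1/4.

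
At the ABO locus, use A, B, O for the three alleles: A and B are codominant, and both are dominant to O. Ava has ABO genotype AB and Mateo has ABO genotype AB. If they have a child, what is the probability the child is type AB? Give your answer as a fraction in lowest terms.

ABO cross AB × AB → offspring phenotypes: 1/4 A, 1/4 B, 1/2 AB.
So P(type AB) = 1/2.

1/2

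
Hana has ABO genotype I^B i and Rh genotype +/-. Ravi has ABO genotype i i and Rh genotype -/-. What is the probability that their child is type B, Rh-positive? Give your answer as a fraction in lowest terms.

ABO cross I^B i × i i → offspring phenotypes: 1/2 O, 1/2 B.
Rh cross +/- × -/- → 1/2 Rh+, 1/2 Rh-.
Independent loci: P(type B, Rh-positive) = 1/2 × 1/2 = 1/4.

1/4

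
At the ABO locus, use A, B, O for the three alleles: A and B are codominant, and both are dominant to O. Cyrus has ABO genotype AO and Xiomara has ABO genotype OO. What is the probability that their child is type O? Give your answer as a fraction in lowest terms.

1/2

ABO cross AO × OO → offspring phenotypes: 1/2 O, 1/2 A.
So P(type O) = 1/2.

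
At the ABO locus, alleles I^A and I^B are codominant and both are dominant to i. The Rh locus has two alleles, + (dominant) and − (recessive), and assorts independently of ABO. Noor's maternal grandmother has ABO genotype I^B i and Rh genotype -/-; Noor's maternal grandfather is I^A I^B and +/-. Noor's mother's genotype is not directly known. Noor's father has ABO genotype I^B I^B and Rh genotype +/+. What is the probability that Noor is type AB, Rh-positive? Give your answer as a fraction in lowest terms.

1/4

Noor's mother's ABO genotype from I^B i × I^A I^B: 1/4 I^A I^B, 1/4 I^A i, 1/4 I^B I^B, 1/4 I^B i.
Crossing each possibility with the father I^B I^B and summing P(type AB): 1/4·1/2 + 1/4·1/2 + 1/4·0 + 1/4·0 = 1/4.
Similarly for Rh via the mother's Rh distribution: P(Rh+) = 1.
Independent loci: 1/4 × 1 = 1/4.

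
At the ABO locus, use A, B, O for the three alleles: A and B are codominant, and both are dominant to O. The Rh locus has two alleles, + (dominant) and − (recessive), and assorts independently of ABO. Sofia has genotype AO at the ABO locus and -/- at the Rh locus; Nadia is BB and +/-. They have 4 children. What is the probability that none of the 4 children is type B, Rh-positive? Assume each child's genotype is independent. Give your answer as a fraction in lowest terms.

ABO cross AO × BB → 1/2 B, 1/2 AB.
Rh cross -/- × +/- → 1/2 Rh+, 1/2 Rh-; so P(type B, Rh-positive) = 1/2 × 1/2 = 1/4 per child.
P(not type B, Rh-positive) = 3/4 for one child; (3/4)^4 = 81/256.

81/256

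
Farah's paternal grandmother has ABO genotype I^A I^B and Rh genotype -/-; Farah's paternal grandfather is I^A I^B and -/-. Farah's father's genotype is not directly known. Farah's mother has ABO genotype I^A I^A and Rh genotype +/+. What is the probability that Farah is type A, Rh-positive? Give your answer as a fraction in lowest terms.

Farah's father's ABO genotype from I^A I^B × I^A I^B: 1/4 I^A I^A, 1/2 I^A I^B, 1/4 I^B I^B.
Crossing each possibility with the mother I^A I^A and summing P(type A): 1/4·1 + 1/2·1/2 + 1/4·0 = 1/2.
Similarly for Rh via the father's Rh distribution: P(Rh+) = 1.
Independent loci: 1/2 × 1 = 1/2.

1/2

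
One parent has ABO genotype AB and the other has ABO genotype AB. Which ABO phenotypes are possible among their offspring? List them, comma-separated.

A, B, AB

Gametes from AB × AB give offspring ABO genotypes AA, AB, BB, i.e. phenotypes A, B, AB.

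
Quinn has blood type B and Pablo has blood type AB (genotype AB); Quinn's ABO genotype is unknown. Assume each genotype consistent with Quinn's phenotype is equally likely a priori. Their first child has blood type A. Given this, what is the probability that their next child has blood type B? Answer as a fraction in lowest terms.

1/2

Possible genotypes: Quinn ∈ {BB, BO}; Pablo ∈ {AB}.
Weight each parental genotype pair by prior × P(type-A child):
  BO × AB: posterior weight 1; P(next child type B) = 1/2.
Weighted sum = 1/2.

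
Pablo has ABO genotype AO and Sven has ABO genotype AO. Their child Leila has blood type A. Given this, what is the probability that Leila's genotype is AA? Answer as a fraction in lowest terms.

1/3

Cross AO × AO → 1/4 AA, 1/2 AO, 1/4 OO.
Type-A genotypes among offspring: AA (1/4), AO (1/2); total 3/4.
P(AA | type A) = (1/4) / (3/4) = 1/3.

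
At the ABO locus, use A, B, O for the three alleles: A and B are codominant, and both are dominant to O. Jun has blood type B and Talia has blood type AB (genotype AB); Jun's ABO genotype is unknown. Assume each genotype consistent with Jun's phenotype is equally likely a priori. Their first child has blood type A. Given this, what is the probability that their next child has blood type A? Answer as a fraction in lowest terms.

1/4

Possible genotypes: Jun ∈ {BB, BO}; Talia ∈ {AB}.
Weight each parental genotype pair by prior × P(type-A child):
  BO × AB: posterior weight 1; P(next child type A) = 1/4.
Weighted sum = 1/4.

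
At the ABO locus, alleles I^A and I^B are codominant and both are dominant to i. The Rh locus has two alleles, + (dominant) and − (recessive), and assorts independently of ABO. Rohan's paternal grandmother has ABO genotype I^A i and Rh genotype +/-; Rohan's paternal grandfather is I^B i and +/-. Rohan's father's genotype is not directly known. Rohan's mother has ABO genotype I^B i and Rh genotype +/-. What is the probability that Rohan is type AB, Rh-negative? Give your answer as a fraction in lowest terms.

1/32

Rohan's father's ABO genotype from I^A i × I^B i: 1/4 I^A I^B, 1/4 I^A i, 1/4 I^B i, 1/4 i i.
Crossing each possibility with the mother I^B i and summing P(type AB): 1/4·1/4 + 1/4·1/4 + 1/4·0 + 1/4·0 = 1/8.
Similarly for Rh via the father's Rh distribution: P(Rh-) = 1/4.
Independent loci: 1/8 × 1/4 = 1/32.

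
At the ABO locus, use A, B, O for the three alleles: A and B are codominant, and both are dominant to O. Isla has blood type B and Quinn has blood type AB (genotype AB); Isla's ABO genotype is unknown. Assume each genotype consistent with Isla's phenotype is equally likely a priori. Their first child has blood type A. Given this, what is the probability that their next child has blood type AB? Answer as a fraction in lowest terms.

1/4

Possible genotypes: Isla ∈ {BB, BO}; Quinn ∈ {AB}.
Weight each parental genotype pair by prior × P(type-A child):
  BO × AB: posterior weight 1; P(next child type AB) = 1/4.
Weighted sum = 1/4.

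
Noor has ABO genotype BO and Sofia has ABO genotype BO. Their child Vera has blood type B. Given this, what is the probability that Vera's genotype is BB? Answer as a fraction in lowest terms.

1/3

Cross BO × BO → 1/4 BB, 1/2 BO, 1/4 OO.
Type-B genotypes among offspring: BB (1/4), BO (1/2); total 3/4.
P(BB | type B) = (1/4) / (3/4) = 1/3.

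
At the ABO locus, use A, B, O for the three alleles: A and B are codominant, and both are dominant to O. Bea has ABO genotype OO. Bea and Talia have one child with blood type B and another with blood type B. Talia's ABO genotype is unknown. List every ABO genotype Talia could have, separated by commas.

AB, BB, BO

For each candidate genotype of Talia, check whether crossing it with OO can produce every observed child phenotype.
  AA → possible child types {A} ✗
  AB → possible child types {A, B} ✓
  AO → possible child types {O, A} ✗
  BB → possible child types {B} ✓
  BO → possible child types {O, B} ✓
  OO → possible child types {O} ✗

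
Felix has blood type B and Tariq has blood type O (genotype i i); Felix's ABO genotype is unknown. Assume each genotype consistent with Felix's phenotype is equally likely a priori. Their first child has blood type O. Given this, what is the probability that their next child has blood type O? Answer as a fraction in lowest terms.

Possible genotypes: Felix ∈ {I^B I^B, I^B i}; Tariq ∈ {i i}.
Weight each parental genotype pair by prior × P(type-O child):
  I^B i × i i: posterior weight 1; P(next child type O) = 1/2.
Weighted sum = 1/2.

1/2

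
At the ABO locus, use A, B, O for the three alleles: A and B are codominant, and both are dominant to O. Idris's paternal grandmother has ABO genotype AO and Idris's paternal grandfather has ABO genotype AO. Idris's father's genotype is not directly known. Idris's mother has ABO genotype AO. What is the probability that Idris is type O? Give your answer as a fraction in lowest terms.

Idris's father's ABO genotype from AO × AO: 1/4 AA, 1/2 AO, 1/4 OO.
Crossing each possibility with the mother AO and summing P(type O): 1/4·0 + 1/2·1/4 + 1/4·1/2 = 1/4.

1/4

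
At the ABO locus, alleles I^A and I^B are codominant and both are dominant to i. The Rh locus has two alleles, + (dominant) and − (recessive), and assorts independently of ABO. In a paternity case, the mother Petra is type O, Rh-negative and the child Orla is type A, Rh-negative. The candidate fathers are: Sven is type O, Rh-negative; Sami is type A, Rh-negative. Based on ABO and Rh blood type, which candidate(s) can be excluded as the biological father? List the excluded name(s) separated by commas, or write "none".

A candidate is excluded only if no genotype consistent with his phenotype could produce a type A, Rh-negative child with a type O, Rh-negative mother.
Sven (type O, Rh-): no genotype consistent with that phenotype can produce a type-A Rh- child with a type-O mother.

Sven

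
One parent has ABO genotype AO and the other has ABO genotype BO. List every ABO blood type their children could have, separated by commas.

O, A, B, AB

Gametes from AO × BO give offspring ABO genotypes AB, AO, BO, OO, i.e. phenotypes O, A, B, AB.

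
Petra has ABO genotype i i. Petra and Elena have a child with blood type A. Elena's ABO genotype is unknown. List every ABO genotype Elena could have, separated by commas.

For each candidate genotype of Elena, check whether crossing it with i i can produce every observed child phenotype.
  I^A I^A → possible child types {A} ✓
  I^A I^B → possible child types {A, B} ✓
  I^A i → possible child types {O, A} ✓
  I^B I^B → possible child types {B} ✗
  I^B i → possible child types {O, B} ✗
  i i → possible child types {O} ✗

I^A I^A, I^A I^B, I^A i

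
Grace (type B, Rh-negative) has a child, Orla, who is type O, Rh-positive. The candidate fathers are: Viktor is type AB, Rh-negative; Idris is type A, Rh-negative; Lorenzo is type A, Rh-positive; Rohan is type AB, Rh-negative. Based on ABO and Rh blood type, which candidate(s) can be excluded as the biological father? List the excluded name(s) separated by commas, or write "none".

A candidate is excluded only if no genotype consistent with his phenotype could produce a type O, Rh-positive child with a type B, Rh-negative mother.
Viktor (type AB, Rh-): no genotype consistent with that phenotype can produce a type-O Rh+ child with a type-B mother.
Idris (type A, Rh-): no genotype consistent with that phenotype can produce a type-O Rh+ child with a type-B mother.
Rohan (type AB, Rh-): no genotype consistent with that phenotype can produce a type-O Rh+ child with a type-B mother.

Viktor, Idris, Rohan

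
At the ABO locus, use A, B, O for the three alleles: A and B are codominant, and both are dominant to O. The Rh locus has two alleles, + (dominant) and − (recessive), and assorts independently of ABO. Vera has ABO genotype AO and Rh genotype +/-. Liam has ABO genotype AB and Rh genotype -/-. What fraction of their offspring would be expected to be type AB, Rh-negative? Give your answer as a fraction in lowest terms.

1/8

ABO cross AO × AB → offspring phenotypes: 1/2 A, 1/4 B, 1/4 AB.
Rh cross +/- × -/- → 1/2 Rh+, 1/2 Rh-.
Independent loci: P(type AB, Rh-negative) = 1/4 × 1/2 = 1/8.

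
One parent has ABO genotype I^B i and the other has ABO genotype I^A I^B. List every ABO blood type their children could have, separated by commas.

A, B, AB

Gametes from I^B i × I^A I^B give offspring ABO genotypes I^A I^B, I^A i, I^B I^B, I^B i, i.e. phenotypes A, B, AB.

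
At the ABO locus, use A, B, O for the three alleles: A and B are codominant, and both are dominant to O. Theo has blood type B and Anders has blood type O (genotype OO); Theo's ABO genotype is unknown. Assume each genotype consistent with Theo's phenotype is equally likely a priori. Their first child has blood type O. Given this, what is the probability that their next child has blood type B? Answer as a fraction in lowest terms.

Possible genotypes: Theo ∈ {BB, BO}; Anders ∈ {OO}.
Weight each parental genotype pair by prior × P(type-O child):
  BO × OO: posterior weight 1; P(next child type B) = 1/2.
Weighted sum = 1/2.

1/2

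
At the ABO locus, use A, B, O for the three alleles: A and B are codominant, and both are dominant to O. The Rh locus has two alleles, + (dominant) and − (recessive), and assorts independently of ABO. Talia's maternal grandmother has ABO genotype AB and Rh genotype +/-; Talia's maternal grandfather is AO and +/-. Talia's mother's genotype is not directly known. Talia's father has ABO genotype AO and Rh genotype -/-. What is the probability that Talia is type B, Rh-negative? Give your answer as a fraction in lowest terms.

Talia's mother's ABO genotype from AB × AO: 1/4 AA, 1/4 AB, 1/4 AO, 1/4 BO.
Crossing each possibility with the father AO and summing P(type B): 1/4·0 + 1/4·1/4 + 1/4·0 + 1/4·1/4 = 1/8.
Similarly for Rh via the mother's Rh distribution: P(Rh-) = 1/2.
Independent loci: 1/8 × 1/2 = 1/16.

1/16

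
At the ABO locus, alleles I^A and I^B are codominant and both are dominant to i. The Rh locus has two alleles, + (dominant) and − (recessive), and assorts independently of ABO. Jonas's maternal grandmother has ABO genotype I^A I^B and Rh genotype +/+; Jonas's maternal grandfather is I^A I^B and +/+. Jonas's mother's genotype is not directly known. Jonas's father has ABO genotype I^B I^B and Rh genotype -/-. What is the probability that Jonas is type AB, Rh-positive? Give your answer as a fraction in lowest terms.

Jonas's mother's ABO genotype from I^A I^B × I^A I^B: 1/4 I^A I^A, 1/2 I^A I^B, 1/4 I^B I^B.
Crossing each possibility with the father I^B I^B and summing P(type AB): 1/4·1 + 1/2·1/2 + 1/4·0 = 1/2.
Similarly for Rh via the mother's Rh distribution: P(Rh+) = 1.
Independent loci: 1/2 × 1 = 1/2.

1/2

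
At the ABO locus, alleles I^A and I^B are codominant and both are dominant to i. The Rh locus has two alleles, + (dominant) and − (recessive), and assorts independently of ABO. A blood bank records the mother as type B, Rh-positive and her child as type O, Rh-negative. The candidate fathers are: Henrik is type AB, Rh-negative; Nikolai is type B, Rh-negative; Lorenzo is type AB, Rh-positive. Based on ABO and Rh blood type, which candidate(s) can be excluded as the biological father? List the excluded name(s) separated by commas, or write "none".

Henrik, Lorenzo

A candidate is excluded only if no genotype consistent with his phenotype could produce a type O, Rh-negative child with a type B, Rh-positive mother.
Henrik (type AB, Rh-): no genotype consistent with that phenotype can produce a type-O Rh- child with a type-B mother.
Lorenzo (type AB, Rh+): no genotype consistent with that phenotype can produce a type-O Rh- child with a type-B mother.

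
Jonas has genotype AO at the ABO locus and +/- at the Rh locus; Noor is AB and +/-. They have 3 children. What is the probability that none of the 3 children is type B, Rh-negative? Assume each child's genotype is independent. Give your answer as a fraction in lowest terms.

3375/4096

ABO cross AO × AB → 1/2 A, 1/4 B, 1/4 AB.
Rh cross +/- × +/- → 3/4 Rh+, 1/4 Rh-; so P(type B, Rh-negative) = 1/4 × 1/4 = 1/16 per child.
P(not type B, Rh-negative) = 15/16 for one child; (15/16)^3 = 3375/4096.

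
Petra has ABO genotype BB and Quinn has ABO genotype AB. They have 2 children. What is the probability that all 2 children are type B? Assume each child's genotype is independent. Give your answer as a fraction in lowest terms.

1/4

ABO cross BB × AB → 1/2 B, 1/2 AB.
So P(type B) = 1/2 per child.
All 2 independent: (1/2)^2 = 1/4.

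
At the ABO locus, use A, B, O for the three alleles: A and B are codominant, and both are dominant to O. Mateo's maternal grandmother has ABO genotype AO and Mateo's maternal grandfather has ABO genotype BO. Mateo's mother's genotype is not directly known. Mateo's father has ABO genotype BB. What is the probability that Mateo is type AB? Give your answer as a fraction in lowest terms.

Mateo's mother's ABO genotype from AO × BO: 1/4 AB, 1/4 AO, 1/4 BO, 1/4 OO.
Crossing each possibility with the father BB and summing P(type AB): 1/4·1/2 + 1/4·1/2 + 1/4·0 + 1/4·0 = 1/4.

1/4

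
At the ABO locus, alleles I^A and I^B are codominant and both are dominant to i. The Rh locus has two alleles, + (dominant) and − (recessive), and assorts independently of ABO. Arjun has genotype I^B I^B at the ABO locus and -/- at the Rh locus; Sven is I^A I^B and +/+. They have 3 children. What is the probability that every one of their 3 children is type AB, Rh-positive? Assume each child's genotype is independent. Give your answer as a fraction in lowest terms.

1/8

ABO cross I^B I^B × I^A I^B → 1/2 B, 1/2 AB.
Rh cross -/- × +/+ → 1 Rh+; so P(type AB, Rh-positive) = 1/2 × 1 = 1/2 per child.
All 3 independent: (1/2)^3 = 1/8.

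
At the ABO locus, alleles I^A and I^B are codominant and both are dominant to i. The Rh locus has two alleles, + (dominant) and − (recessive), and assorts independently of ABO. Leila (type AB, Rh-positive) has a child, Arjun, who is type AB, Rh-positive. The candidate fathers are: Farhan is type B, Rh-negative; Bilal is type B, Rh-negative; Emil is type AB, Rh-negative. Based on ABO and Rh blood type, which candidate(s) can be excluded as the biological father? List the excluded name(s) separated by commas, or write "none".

A candidate is excluded only if no genotype consistent with his phenotype could produce a type AB, Rh-positive child with a type AB, Rh-positive mother.
Every candidate has at least one consistent genotype combination, so none can be excluded.

none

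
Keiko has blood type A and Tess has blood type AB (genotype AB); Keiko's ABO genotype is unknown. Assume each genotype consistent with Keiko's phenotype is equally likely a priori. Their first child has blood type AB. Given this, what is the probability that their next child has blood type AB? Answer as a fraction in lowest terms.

Possible genotypes: Keiko ∈ {AA, AO}; Tess ∈ {AB}.
Weight each parental genotype pair by prior × P(type-AB child):
  AA × AB: posterior weight 2/3; P(next child type AB) = 1/2.
  AO × AB: posterior weight 1/3; P(next child type AB) = 1/4.
Weighted sum = 5/12.

5/12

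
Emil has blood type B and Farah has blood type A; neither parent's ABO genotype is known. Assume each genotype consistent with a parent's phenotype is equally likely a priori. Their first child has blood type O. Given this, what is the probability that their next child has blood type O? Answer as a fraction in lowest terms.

1/4

Possible genotypes: Emil ∈ {BB, BO}; Farah ∈ {AA, AO}.
Weight each parental genotype pair by prior × P(type-O child):
  BO × AO: posterior weight 1; P(next child type O) = 1/4.
Weighted sum = 1/4.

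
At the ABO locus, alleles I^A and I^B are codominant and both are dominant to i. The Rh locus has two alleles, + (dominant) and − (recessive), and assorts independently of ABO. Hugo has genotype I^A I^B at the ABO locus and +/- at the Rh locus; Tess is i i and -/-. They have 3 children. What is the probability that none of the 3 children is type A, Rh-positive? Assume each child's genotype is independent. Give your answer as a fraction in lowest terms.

ABO cross I^A I^B × i i → 1/2 A, 1/2 B.
Rh cross +/- × -/- → 1/2 Rh+, 1/2 Rh-; so P(type A, Rh-positive) = 1/2 × 1/2 = 1/4 per child.
P(not type A, Rh-positive) = 3/4 for one child; (3/4)^3 = 27/64.

27/64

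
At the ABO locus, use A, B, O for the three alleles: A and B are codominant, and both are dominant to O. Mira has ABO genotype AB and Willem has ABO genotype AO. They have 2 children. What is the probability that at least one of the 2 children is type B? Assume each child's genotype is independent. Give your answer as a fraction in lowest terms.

ABO cross AB × AO → 1/2 A, 1/4 B, 1/4 AB.
So P(type B) = 1/4 per child.
P(none) = (3/4)^2 = 9/16; P(at least one) = 1 − 9/16 = 7/16.

7/16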